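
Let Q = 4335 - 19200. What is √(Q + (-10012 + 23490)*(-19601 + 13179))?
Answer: I*√86570581 ≈ 9304.3*I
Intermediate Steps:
Q = -14865
√(Q + (-10012 + 23490)*(-19601 + 13179)) = √(-14865 + (-10012 + 23490)*(-19601 + 13179)) = √(-14865 + 13478*(-6422)) = √(-14865 - 86555716) = √(-86570581) = I*√86570581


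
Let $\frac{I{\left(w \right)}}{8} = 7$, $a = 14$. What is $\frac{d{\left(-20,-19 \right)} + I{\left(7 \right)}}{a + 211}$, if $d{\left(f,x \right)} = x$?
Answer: $\frac{37}{225} \approx 0.16444$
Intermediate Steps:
$I{\left(w \right)} = 56$ ($I{\left(w \right)} = 8 \cdot 7 = 56$)
$\frac{d{\left(-20,-19 \right)} + I{\left(7 \right)}}{a + 211} = \frac{-19 + 56}{14 + 211} = \frac{37}{225}$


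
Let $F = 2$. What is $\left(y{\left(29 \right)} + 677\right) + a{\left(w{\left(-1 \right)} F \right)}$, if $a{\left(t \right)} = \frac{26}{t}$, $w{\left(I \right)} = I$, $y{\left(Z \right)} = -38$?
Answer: $626$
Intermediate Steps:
$\left(y{\left(29 \right)} + 677\right) + a{\left(w{\left(-1 \right)} F \right)} = \left(-38 + 677\right) + \frac{26}{\left(-1\right) 2} = 639 + \frac{26}{-2} = 639 + 26 \left(- \frac{1}{2}\right) = 639 - 13 = 626$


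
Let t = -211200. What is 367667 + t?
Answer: 156467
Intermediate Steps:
367667 + t = 367667 - 211200 = 156467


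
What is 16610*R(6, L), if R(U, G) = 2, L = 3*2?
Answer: 33220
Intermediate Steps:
L = 6
16610*R(6, L) = 16610*2 = 33220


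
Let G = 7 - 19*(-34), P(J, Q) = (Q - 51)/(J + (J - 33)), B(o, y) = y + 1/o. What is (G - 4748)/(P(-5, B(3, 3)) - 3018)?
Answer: 75465/55597 ≈ 1.3574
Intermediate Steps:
P(J, Q) = (-51 + Q)/(-33 + 2*J) (P(J, Q) = (-51 + Q)/(J + (-33 + J)) = (-51 + Q)/(-33 + 2*J))
G = 653 (G = 7 + 646 = 653)
(G - 4748)/(P(-5, B(3, 3)) - 3018) = (653 - 4748)/((-51 + (3 + 1/3))/(-33 + 2*(-5)) - 3018) = -4095/((-51 + (3 + 1/3))/(-33 - 10) - 3018) = -4095/((-51 + 10/3)/(-43) - 3018) = -4095/(-1/43*(-143/3) - 3018) = -4095/(143/129 - 3018) = -4095/(-389179/129) = -4095*(-129/389179) = 75465/55597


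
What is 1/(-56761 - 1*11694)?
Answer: -1/68455 ≈ -1.4608e-5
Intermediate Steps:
1/(-56761 - 1*11694) = 1/(-56761 - 11694) = 1/(-68455) = -1/68455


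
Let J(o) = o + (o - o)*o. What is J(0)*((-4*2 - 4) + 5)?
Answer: 0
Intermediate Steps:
J(o) = o (J(o) = o + 0*o = o + 0 = o)
J(0)*((-4*2 - 4) + 5) = 0*((-4*2 - 4) + 5) = 0*((-8 - 4) + 5) = 0*(-12 + 5) = 0*(-7) = 0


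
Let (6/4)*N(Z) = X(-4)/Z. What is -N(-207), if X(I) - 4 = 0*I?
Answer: 8/621 ≈ 0.012882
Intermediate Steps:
X(I) = 4 (X(I) = 4 + 0*I = 4 + 0 = 4)
N(Z) = 8/(3*Z) (N(Z) = 2*(4/Z)/3 = 8/(3*Z))
-N(-207) = -8/(3*(-207)) = -8*(-1)/(3*207) = -1*(-8/621) = 8/621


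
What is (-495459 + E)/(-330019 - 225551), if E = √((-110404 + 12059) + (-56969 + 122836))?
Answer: 55051/61730 - I*√32478/555570 ≈ 0.8918 - 0.00032438*I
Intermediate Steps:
E = I*√32478 (E = √(-98345 + 65867) = √(-32478) = I*√32478 ≈ 180.22*I)
(-495459 + E)/(-330019 - 225551) = (-495459 + I*√32478)/(-330019 - 225551) = (-495459 + I*√32478)/(-555570) = (-495459 + I*√32478)*(-1/555570) = 55051/61730 - I*√32478/555570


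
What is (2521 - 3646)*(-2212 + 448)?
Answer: 1984500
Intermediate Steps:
(2521 - 3646)*(-2212 + 448) = -1125*(-1764) = 1984500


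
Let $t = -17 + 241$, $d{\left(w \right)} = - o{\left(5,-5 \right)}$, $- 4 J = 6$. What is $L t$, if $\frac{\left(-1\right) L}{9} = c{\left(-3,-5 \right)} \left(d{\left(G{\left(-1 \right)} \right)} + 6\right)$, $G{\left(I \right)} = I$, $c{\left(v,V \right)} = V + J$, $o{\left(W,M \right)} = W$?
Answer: $13104$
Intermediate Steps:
$J = - \frac{3}{2}$ ($J = \left(- \frac{1}{4}\right) 6 = - \frac{3}{2} \approx -1.5$)
$c{\left(v,V \right)} = - \frac{3}{2} + V$ ($c{\left(v,V \right)} = V - \frac{3}{2} = - \frac{3}{2} + V$)
$d{\left(w \right)} = -5$ ($d{\left(w \right)} = \left(-1\right) 5 = -5$)
$t = 224$
$L = \frac{117}{2}$ ($L = - 9 \left(- \frac{3}{2} - 5\right) \left(-5 + 6\right) = - 9 \left(\left(- \frac{13}{2}\right) 1\right) = \left(-9\right) \left(- \frac{13}{2}\right) = \frac{117}{2} \approx 58.5$)
$L t = \frac{117}{2} \cdot 224 = 13104$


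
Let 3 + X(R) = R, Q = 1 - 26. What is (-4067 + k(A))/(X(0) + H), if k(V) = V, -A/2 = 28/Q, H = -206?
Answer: 101619/5225 ≈ 19.449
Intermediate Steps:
Q = -25
X(R) = -3 + R
A = 56/25 (A = -56/(-25) = -56*(-1)/25 = -2*(-28/25) = 56/25 ≈ 2.2400)
(-4067 + k(A))/(X(0) + H) = (-4067 + 56/25)/((-3 + 0) - 206) = -101619/(25*(-3 - 206)) = -101619/25/(-209) = -101619/25*(-1/209) = 101619/5225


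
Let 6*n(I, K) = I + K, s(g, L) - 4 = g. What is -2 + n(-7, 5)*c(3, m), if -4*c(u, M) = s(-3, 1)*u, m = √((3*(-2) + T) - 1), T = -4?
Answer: -7/4 ≈ -1.7500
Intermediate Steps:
s(g, L) = 4 + g
n(I, K) = I/6 + K/6 (n(I, K) = (I + K)/6 = I/6 + K/6)
m = I*√11 (m = √((3*(-2) - 4) - 1) = √((-6 - 4) - 1) = √(-10 - 1) = √(-11) = I*√11 ≈ 3.3166*I)
c(u, M) = -u/4 (c(u, M) = -(4 - 3)*u/4 = -u/4)
-2 + n(-7, 5)*c(3, m) = -2 + ((⅙)*(-7) + (⅙)*5)*(-¼*3) = -2 + (-7/6 + ⅚)*(-¾) = -2 - ⅓*(-¾) = -2 + ¼ = -7/4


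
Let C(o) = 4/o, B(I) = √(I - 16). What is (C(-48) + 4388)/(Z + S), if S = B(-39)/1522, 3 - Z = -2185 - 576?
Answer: 84284355328820/53091700646757 - 40070455*I*√55/106183401293514 ≈ 1.5875 - 2.7987e-6*I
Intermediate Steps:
B(I) = √(-16 + I)
Z = 2764 (Z = 3 - (-2185 - 576) = 3 - 1*(-2761) = 3 + 2761 = 2764)
S = I*√55/1522 (S = √(-16 - 39)/1522 = √(-55)*(1/1522) = (I*√55)*(1/1522) = I*√55/1522 ≈ 0.0048727*I)
(C(-48) + 4388)/(Z + S) = (4/(-48) + 4388)/(2764 + I*√55/1522) = (4*(-1/48) + 4388)/(2764 + I*√55/1522) = (-1/12 + 4388)/(2764 + I*√55/1522) = 52655/(12*(2764 + I*√55/1522))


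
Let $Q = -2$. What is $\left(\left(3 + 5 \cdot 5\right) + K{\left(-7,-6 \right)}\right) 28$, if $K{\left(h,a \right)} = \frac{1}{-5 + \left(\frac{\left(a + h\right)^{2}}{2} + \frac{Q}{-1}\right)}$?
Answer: $\frac{127848}{163} \approx 784.34$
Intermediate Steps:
$K{\left(h,a \right)} = \frac{1}{-3 + \frac{\left(a + h\right)^{2}}{2}}$ ($K{\left(h,a \right)} = \frac{1}{-5 + \left(\frac{\left(a + h\right)^{2}}{2} - \frac{2}{-1}\right)} = \frac{1}{-5 + \left(\left(a + h\right)^{2} \cdot \frac{1}{2} - -2\right)} = \frac{1}{-5 + \left(\frac{\left(a + h\right)^{2}}{2} + 2\right)} = \frac{1}{-5 + \left(2 + \frac{\left(a + h\right)^{2}}{2}\right)} = \frac{1}{-3 + \frac{\left(a + h\right)^{2}}{2}}$)
$\left(\left(3 + 5 \cdot 5\right) + K{\left(-7,-6 \right)}\right) 28 = \left(\left(3 + 5 \cdot 5\right) + \frac{2}{-6 + \left(-6 - 7\right)^{2}}\right) 28 = \left(\left(3 + 25\right) + \frac{2}{-6 + \left(-13\right)^{2}}\right) 28 = \left(28 + \frac{2}{-6 + 169}\right) 28 = \left(28 + \frac{2}{163}\right) 28 = \frac{4566}{163} \cdot 28 = \frac{127848}{163}$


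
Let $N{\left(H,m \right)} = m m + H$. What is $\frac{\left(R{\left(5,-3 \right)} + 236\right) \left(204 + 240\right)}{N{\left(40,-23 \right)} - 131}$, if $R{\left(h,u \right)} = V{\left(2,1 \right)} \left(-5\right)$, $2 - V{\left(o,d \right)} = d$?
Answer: $\frac{17094}{73} \approx 234.16$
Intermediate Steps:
$V{\left(o,d \right)} = 2 - d$
$R{\left(h,u \right)} = -5$ ($R{\left(h,u \right)} = \left(2 - 1\right) \left(-5\right) = 1 \left(-5\right) = -5$)
$N{\left(H,m \right)} = H + m^{2}$ ($N{\left(H,m \right)} = m^{2} + H = H + m^{2}$)
$\frac{\left(R{\left(5,-3 \right)} + 236\right) \left(204 + 240\right)}{N{\left(40,-23 \right)} - 131} = \frac{\left(-5 + 236\right) \left(204 + 240\right)}{\left(40 + \left(-23\right)^{2}\right) - 131} = \frac{231 \cdot 444}{\left(40 + 529\right) - 131} = \frac{1}{569 - 131} \cdot 102564 = \frac{1}{438} \cdot 102564 = \frac{17094}{73}$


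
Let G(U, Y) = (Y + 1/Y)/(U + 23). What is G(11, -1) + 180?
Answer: 3059/17 ≈ 179.94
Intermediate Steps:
G(U, Y) = (Y + 1/Y)/(23 + U)
G(11, -1) + 180 = (1 + (-1)²)/((-1)*(23 + 11)) + 180 = -1*(1 + 1)/34 + 180 = -1*1/34*2 + 180 = -1/17 + 180 = 3059/17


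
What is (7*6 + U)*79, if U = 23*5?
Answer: 12403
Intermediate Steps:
U = 115
(7*6 + U)*79 = (7*6 + 115)*79 = (42 + 115)*79 = 157*79 = 12403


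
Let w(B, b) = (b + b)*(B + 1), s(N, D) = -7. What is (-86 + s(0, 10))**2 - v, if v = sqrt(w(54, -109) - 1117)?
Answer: 8649 - I*sqrt(13107) ≈ 8649.0 - 114.49*I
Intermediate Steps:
w(B, b) = 2*b*(1 + B) (w(B, b) = (2*b)*(1 + B) = 2*b*(1 + B))
v = I*sqrt(13107) (v = sqrt(2*(-109)*(1 + 54) - 1117) = sqrt(2*(-109)*55 - 1117) = sqrt(-11990 - 1117) = sqrt(-13107) = I*sqrt(13107) ≈ 114.49*I)
(-86 + s(0, 10))**2 - v = (-86 - 7)**2 - I*sqrt(13107) = (-93)**2 - I*sqrt(13107) = 8649 - I*sqrt(13107)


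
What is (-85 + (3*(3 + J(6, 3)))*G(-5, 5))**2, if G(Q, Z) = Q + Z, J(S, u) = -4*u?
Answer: 7225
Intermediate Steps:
(-85 + (3*(3 + J(6, 3)))*G(-5, 5))**2 = (-85 + (3*(3 - 4*3))*(-5 + 5))**2 = (-85 + (3*(3 - 12))*0)**2 = (-85 + (3*(-9))*0)**2 = (-85 - 27*0)**2 = (-85 + 0)**2 = (-85)**2 = 7225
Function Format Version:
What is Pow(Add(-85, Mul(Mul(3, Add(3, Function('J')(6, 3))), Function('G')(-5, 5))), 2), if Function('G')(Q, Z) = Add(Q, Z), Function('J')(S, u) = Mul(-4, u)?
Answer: 7225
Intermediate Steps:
Pow(Add(-85, Mul(Mul(3, Add(3, Function('J')(6, 3))), Function('G')(-5, 5))), 2) = Pow(Add(-85, Mul(Mul(3, Add(3, Mul(-4, 3))), Add(-5, 5))), 2) = Pow(Add(-85, Mul(Mul(3, Add(3, -12)), 0)), 2) = Pow(Add(-85, Mul(Mul(3, -9), 0)), 2) = Pow(Add(-85, Mul(-27, 0)), 2) = Pow(Add(-85, 0), 2) = Pow(-85, 2) = 7225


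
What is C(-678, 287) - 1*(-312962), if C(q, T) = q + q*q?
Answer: 771968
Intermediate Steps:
C(q, T) = q + q²
C(-678, 287) - 1*(-312962) = -678*(1 - 678) - 1*(-312962) = -678*(-677) + 312962 = 459006 + 312962 = 771968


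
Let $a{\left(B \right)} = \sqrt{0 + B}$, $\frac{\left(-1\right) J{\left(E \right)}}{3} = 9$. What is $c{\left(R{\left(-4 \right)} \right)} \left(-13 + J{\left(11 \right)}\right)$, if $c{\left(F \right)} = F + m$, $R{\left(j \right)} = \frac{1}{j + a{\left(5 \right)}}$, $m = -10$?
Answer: $\frac{4560}{11} + \frac{40 \sqrt{5}}{11} \approx 422.68$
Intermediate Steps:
$J{\left(E \right)} = -27$ ($J{\left(E \right)} = \left(-3\right) 9 = -27$)
$a{\left(B \right)} = \sqrt{B}$
$R{\left(j \right)} = \frac{1}{j + \sqrt{5}}$
$c{\left(F \right)} = -10 + F$ ($c{\left(F \right)} = F - 10 = -10 + F$)
$c{\left(R{\left(-4 \right)} \right)} \left(-13 + J{\left(11 \right)}\right) = \left(-10 + \frac{1}{-4 + \sqrt{5}}\right) \left(-13 - 27\right) = \left(-10 + \frac{1}{-4 + \sqrt{5}}\right) \left(-40\right) = 400 - \frac{40}{-4 + \sqrt{5}}$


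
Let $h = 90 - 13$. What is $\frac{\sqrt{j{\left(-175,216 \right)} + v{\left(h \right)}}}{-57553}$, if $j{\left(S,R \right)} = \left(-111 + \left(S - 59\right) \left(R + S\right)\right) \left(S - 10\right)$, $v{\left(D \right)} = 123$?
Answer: $- \frac{2 \sqrt{448887}}{57553} \approx -0.023283$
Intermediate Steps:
$h = 77$
$j{\left(S,R \right)} = \left(-111 + \left(-59 + S\right) \left(R + S\right)\right) \left(-10 + S\right)$
$\frac{\sqrt{j{\left(-175,216 \right)} + v{\left(h \right)}}}{-57553} = \frac{\sqrt{\left(1110 + \left(-175\right)^{3} - 69 \left(-175\right)^{2} + 479 \left(-175\right) + 590 \cdot 216 + 216 \left(-175\right)^{2} - 14904 \left(-175\right)\right) + 123}}{-57553} = \sqrt{\left(1110 - 5359375 - 2113125 - 83825 + 127440 + 216 \cdot 30625 + 2608200\right) + 123} \left(- \frac{1}{57553}\right) = \sqrt{\left(1110 - 5359375 - 2113125 - 83825 + 127440 + 6615000 + 2608200\right) + 123} \left(- \frac{1}{57553}\right) = \sqrt{1795425 + 123} \left(- \frac{1}{57553}\right) = \sqrt{1795548} \left(- \frac{1}{57553}\right) = 2 \sqrt{448887} \left(- \frac{1}{57553}\right) = - \frac{2 \sqrt{448887}}{57553}$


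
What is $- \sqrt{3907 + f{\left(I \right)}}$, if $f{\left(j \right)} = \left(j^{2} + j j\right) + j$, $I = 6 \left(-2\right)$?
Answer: $- \sqrt{4183} \approx -64.676$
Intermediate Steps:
$I = -12$
$f{\left(j \right)} = j + 2 j^{2}$ ($f{\left(j \right)} = \left(j^{2} + j^{2}\right) + j = 2 j^{2} + j = j + 2 j^{2}$)
$- \sqrt{3907 + f{\left(I \right)}} = - \sqrt{3907 - 12 \left(1 + 2 \left(-12\right)\right)} = - \sqrt{3907 - 12 \left(1 - 24\right)} = - \sqrt{3907 - -276} = - \sqrt{3907 + 276} = - \sqrt{4183}$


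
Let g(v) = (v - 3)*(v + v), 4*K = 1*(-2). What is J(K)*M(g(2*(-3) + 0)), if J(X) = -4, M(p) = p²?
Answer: -46656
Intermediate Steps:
K = -½ (K = (1*(-2))/4 = (¼)*(-2) = -½ ≈ -0.50000)
g(v) = 2*v*(-3 + v) (g(v) = (-3 + v)*(2*v) = 2*v*(-3 + v))
J(K)*M(g(2*(-3) + 0)) = -4*4*(-3 + (2*(-3) + 0))²*(2*(-3) + 0)² = -4*4*(-6 + 0)²*(-3 + (-6 + 0))² = -4*144*(-3 - 6)² = -4*(2*(-6)*(-9))² = -4*108² = -4*11664 = -46656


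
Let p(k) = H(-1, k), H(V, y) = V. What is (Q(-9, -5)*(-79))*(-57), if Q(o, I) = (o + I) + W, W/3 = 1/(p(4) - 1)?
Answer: -139593/2 ≈ -69797.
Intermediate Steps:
p(k) = -1
W = -3/2 (W = 3/(-1 - 1) = 3/(-2) = 3*(-½) = -3/2 ≈ -1.5000)
Q(o, I) = -3/2 + I + o (Q(o, I) = (o + I) - 3/2 = (I + o) - 3/2 = -3/2 + I + o)
(Q(-9, -5)*(-79))*(-57) = ((-3/2 - 5 - 9)*(-79))*(-57) = -31/2*(-79)*(-57) = (2449/2)*(-57) = -139593/2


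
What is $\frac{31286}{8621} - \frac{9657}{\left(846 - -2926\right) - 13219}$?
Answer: $\frac{126270613}{27147529} \approx 4.6513$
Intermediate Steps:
$\frac{31286}{8621} - \frac{9657}{\left(846 - -2926\right) - 13219} = 31286 \cdot \frac{1}{8621} - \frac{9657}{\left(846 + 2926\right) - 13219} = \frac{31286}{8621} - \frac{9657}{3772 - 13219} = \frac{31286}{8621} - \frac{9657}{-9447} = \frac{31286}{8621} - - \frac{3219}{3149} = \frac{31286}{8621} + \frac{3219}{3149} = \frac{126270613}{27147529}$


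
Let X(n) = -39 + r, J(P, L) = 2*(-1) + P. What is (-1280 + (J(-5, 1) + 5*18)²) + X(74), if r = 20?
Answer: 5590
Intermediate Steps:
J(P, L) = -2 + P
X(n) = -19 (X(n) = -39 + 20 = -19)
(-1280 + (J(-5, 1) + 5*18)²) + X(74) = (-1280 + ((-2 - 5) + 5*18)²) - 19 = (-1280 + (-7 + 90)²) - 19 = (-1280 + 83²) - 19 = (-1280 + 6889) - 19 = 5609 - 19 = 5590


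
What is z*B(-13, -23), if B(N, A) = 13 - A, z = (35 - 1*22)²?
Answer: 6084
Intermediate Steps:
z = 169 (z = (35 - 22)² = 13² = 169)
z*B(-13, -23) = 169*(13 - 1*(-23)) = 169*(13 + 23) = 169*36 = 6084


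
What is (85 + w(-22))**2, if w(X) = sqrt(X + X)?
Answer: 7181 + 340*I*sqrt(11) ≈ 7181.0 + 1127.7*I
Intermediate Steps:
w(X) = sqrt(2)*sqrt(X) (w(X) = sqrt(2*X) = sqrt(2)*sqrt(X))
(85 + w(-22))**2 = (85 + sqrt(2)*sqrt(-22))**2 = (85 + sqrt(2)*(I*sqrt(22)))**2 = (85 + 2*I*sqrt(11))**2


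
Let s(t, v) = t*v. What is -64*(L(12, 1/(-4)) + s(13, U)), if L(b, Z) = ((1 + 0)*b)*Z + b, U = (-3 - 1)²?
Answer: -13888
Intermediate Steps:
U = 16 (U = (-4)² = 16)
L(b, Z) = b + Z*b (L(b, Z) = (1*b)*Z + b = b*Z + b = Z*b + b = b + Z*b)
-64*(L(12, 1/(-4)) + s(13, U)) = -64*(12*(1 + 1/(-4)) + 13*16) = -64*(12*(1 - ¼) + 208) = -64*(12*(¾) + 208) = -64*(9 + 208) = -64*217 = -13888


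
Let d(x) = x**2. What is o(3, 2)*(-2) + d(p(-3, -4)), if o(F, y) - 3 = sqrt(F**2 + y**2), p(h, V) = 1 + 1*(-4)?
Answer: 3 - 2*sqrt(13) ≈ -4.2111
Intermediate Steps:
p(h, V) = -3 (p(h, V) = 1 - 4 = -3)
o(F, y) = 3 + sqrt(F**2 + y**2)
o(3, 2)*(-2) + d(p(-3, -4)) = (3 + sqrt(3**2 + 2**2))*(-2) + (-3)**2 = (3 + sqrt(9 + 4))*(-2) + 9 = (3 + sqrt(13))*(-2) + 9 = (-6 - 2*sqrt(13)) + 9 = 3 - 2*sqrt(13)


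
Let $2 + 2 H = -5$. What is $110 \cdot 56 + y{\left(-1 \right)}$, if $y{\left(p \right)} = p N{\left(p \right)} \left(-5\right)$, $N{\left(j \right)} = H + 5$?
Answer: $\frac{12335}{2} \approx 6167.5$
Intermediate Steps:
$H = - \frac{7}{2}$ ($H = -1 + \frac{1}{2} \left(-5\right) = -1 - \frac{5}{2} = - \frac{7}{2} \approx -3.5$)
$N{\left(j \right)} = \frac{3}{2}$ ($N{\left(j \right)} = - \frac{7}{2} + 5 = \frac{3}{2}$)
$y{\left(p \right)} = - \frac{15 p}{2}$ ($y{\left(p \right)} = p \frac{3}{2} \left(-5\right) = \frac{3 p}{2} \left(-5\right) = - \frac{15 p}{2}$)
$110 \cdot 56 + y{\left(-1 \right)} = 110 \cdot 56 - - \frac{15}{2} = 6160 + \frac{15}{2} = \frac{12335}{2}$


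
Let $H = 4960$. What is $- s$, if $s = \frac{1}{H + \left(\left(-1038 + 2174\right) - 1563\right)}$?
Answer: $- \frac{1}{4533} \approx -0.0002206$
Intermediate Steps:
$s = \frac{1}{4533}$ ($s = \frac{1}{4960 + \left(\left(-1038 + 2174\right) - 1563\right)} = \frac{1}{4960 + \left(1136 - 1563\right)} = \frac{1}{4960 - 427} = \frac{1}{4533} \approx 0.0002206$)
$- s = \left(-1\right) \frac{1}{4533} = - \frac{1}{4533}$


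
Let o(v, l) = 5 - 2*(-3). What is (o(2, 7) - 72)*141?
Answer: -8601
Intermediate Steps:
o(v, l) = 11 (o(v, l) = 5 + 6 = 11)
(o(2, 7) - 72)*141 = (11 - 72)*141 = -61*141 = -8601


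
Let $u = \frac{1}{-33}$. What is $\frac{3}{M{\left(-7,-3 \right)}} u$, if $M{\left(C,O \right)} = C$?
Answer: $\frac{1}{77} \approx 0.012987$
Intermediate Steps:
$u = - \frac{1}{33} \approx -0.030303$
$\frac{3}{M{\left(-7,-3 \right)}} u = \frac{3}{-7} \left(- \frac{1}{33}\right) = 3 \left(- \frac{1}{7}\right) \left(- \frac{1}{33}\right) = \left(- \frac{3}{7}\right) \left(- \frac{1}{33}\right) = \frac{1}{77}$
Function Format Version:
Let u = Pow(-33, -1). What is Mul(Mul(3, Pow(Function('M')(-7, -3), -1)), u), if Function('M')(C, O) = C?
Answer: Rational(1, 77) ≈ 0.012987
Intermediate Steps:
u = Rational(-1, 33) ≈ -0.030303
Mul(Mul(3, Pow(Function('M')(-7, -3), -1)), u) = Mul(Mul(3, Pow(-7, -1)), Rational(-1, 33)) = Mul(Mul(3, Rational(-1, 7)), Rational(-1, 33)) = Mul(Rational(-3, 7), Rational(-1, 33)) = Rational(1, 77)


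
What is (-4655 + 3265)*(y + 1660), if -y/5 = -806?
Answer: -7909100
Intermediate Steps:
y = 4030 (y = -5*(-806) = 4030)
(-4655 + 3265)*(y + 1660) = (-4655 + 3265)*(4030 + 1660) = -1390*5690 = -7909100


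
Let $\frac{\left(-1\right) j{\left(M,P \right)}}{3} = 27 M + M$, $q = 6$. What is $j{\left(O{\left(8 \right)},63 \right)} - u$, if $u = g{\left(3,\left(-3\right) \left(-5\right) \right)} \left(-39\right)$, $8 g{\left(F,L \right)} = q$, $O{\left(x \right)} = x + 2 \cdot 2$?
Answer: $- \frac{3915}{4} \approx -978.75$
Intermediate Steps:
$O{\left(x \right)} = 4 + x$ ($O{\left(x \right)} = x + 4 = 4 + x$)
$j{\left(M,P \right)} = - 84 M$ ($j{\left(M,P \right)} = - 3 \left(27 M + M\right) = - 3 \cdot 28 M = - 84 M$)
$g{\left(F,L \right)} = \frac{3}{4}$ ($g{\left(F,L \right)} = \frac{1}{8} \cdot 6 = \frac{3}{4}$)
$u = - \frac{117}{4}$ ($u = \frac{3}{4} \left(-39\right) = - \frac{117}{4} \approx -29.25$)
$j{\left(O{\left(8 \right)},63 \right)} - u = - 84 \left(4 + 8\right) - - \frac{117}{4} = \left(-84\right) 12 + \frac{117}{4} = -1008 + \frac{117}{4} = - \frac{3915}{4}$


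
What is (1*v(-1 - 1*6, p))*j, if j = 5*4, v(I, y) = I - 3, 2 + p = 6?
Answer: -200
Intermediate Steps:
p = 4 (p = -2 + 6 = 4)
v(I, y) = -3 + I
j = 20
(1*v(-1 - 1*6, p))*j = (1*(-3 + (-1 - 1*6)))*20 = (1*(-3 + (-1 - 6)))*20 = (1*(-3 - 7))*20 = (1*(-10))*20 = -10*20 = -200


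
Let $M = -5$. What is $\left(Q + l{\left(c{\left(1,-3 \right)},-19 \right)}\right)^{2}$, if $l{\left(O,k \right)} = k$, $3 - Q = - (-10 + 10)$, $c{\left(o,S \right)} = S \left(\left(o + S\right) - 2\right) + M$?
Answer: $256$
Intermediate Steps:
$c{\left(o,S \right)} = -5 + S \left(-2 + S + o\right)$ ($c{\left(o,S \right)} = S \left(\left(o + S\right) - 2\right) - 5 = S \left(\left(S + o\right) - 2\right) - 5 = S \left(-2 + S + o\right) - 5 = -5 + S \left(-2 + S + o\right)$)
$Q = 3$ ($Q = 3 - - (-10 + 10) = 3 - \left(-1\right) 0 = 3 - 0 = 3 + 0 = 3$)
$\left(Q + l{\left(c{\left(1,-3 \right)},-19 \right)}\right)^{2} = \left(3 - 19\right)^{2} = \left(-16\right)^{2} = 256$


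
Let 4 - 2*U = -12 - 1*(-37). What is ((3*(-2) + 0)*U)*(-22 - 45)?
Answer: -4221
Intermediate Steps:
U = -21/2 (U = 2 - (-12 - 1*(-37))/2 = 2 - (-12 + 37)/2 = 2 - ½*25 = 2 - 25/2 = -21/2 ≈ -10.500)
((3*(-2) + 0)*U)*(-22 - 45) = ((3*(-2) + 0)*(-21/2))*(-22 - 45) = ((-6 + 0)*(-21/2))*(-67) = -6*(-21/2)*(-67) = 63*(-67) = -4221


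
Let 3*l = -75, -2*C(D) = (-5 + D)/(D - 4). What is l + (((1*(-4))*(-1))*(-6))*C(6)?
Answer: -19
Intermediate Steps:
C(D) = -(-5 + D)/(2*(-4 + D)) (C(D) = -(-5 + D)/(2*(D - 4)) = -(-5 + D)/(2*(-4 + D)))
l = -25 (l = (⅓)*(-75) = -25)
l + (((1*(-4))*(-1))*(-6))*C(6) = -25 + (((1*(-4))*(-1))*(-6))*((5 - 1*6)/(2*(-4 + 6))) = -25 + (-4*(-1)*(-6))*((½)*(5 - 6)/2) = -25 + (4*(-6))*((½)*(½)*(-1)) = -25 - 24*(-¼) = -25 + 6 = -19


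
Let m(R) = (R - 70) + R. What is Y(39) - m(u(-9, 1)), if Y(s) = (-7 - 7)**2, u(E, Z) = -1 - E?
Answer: 250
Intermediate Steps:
Y(s) = 196 (Y(s) = (-14)**2 = 196)
m(R) = -70 + 2*R (m(R) = (-70 + R) + R = -70 + 2*R)
Y(39) - m(u(-9, 1)) = 196 - (-70 + 2*(-1 - 1*(-9))) = 196 - (-70 + 2*(-1 + 9)) = 196 - (-70 + 2*8) = 196 - (-70 + 16) = 196 - 1*(-54) = 196 + 54 = 250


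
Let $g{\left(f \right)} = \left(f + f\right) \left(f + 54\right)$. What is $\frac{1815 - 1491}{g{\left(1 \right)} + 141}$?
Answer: $\frac{324}{251} \approx 1.2908$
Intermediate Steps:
$g{\left(f \right)} = 2 f \left(54 + f\right)$
$\frac{1815 - 1491}{g{\left(1 \right)} + 141} = \frac{1815 - 1491}{2 \cdot 1 \left(54 + 1\right) + 141} = \frac{324}{2 \cdot 1 \cdot 55 + 141} = \frac{324}{110 + 141} = \frac{324}{251}$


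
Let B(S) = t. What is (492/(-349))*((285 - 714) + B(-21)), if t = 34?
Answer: 194340/349 ≈ 556.85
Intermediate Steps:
B(S) = 34
(492/(-349))*((285 - 714) + B(-21)) = (492/(-349))*((285 - 714) + 34) = (492*(-1/349))*(-429 + 34) = -492/349*(-395) = 194340/349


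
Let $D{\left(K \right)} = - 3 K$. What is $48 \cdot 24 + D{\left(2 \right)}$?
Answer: $1146$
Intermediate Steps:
$48 \cdot 24 + D{\left(2 \right)} = 48 \cdot 24 - 6 = 1152 - 6 = 1146$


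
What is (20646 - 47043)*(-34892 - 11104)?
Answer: 1214156412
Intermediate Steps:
(20646 - 47043)*(-34892 - 11104) = -26397*(-45996) = 1214156412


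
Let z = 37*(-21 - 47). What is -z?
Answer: 2516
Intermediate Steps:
z = -2516 (z = 37*(-68) = -2516)
-z = -1*(-2516) = 2516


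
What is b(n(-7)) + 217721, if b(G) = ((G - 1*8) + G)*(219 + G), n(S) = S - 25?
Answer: 204257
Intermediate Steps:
n(S) = -25 + S
b(G) = (-8 + 2*G)*(219 + G) (b(G) = ((G - 8) + G)*(219 + G) = ((-8 + G) + G)*(219 + G) = (-8 + 2*G)*(219 + G))
b(n(-7)) + 217721 = (-1752 + 2*(-25 - 7)² + 430*(-25 - 7)) + 217721 = (-1752 + 2*(-32)² + 430*(-32)) + 217721 = (-1752 + 2*1024 - 13760) + 217721 = (-1752 + 2048 - 13760) + 217721 = -13464 + 217721 = 204257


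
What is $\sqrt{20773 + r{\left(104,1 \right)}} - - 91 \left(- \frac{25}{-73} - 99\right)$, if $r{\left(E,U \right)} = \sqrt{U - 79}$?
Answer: $- \frac{655382}{73} + \sqrt{20773 + i \sqrt{78}} \approx -8833.7 + 0.030639 i$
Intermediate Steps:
$r{\left(E,U \right)} = \sqrt{-79 + U}$
$\sqrt{20773 + r{\left(104,1 \right)}} - - 91 \left(- \frac{25}{-73} - 99\right) = \sqrt{20773 + \sqrt{-79 + 1}} - - 91 \left(- \frac{25}{-73} - 99\right) = \sqrt{20773 + \sqrt{-78}} - - 91 \left(\left(-25\right) \left(- \frac{1}{73}\right) - 99\right) = \sqrt{20773 + i \sqrt{78}} - - 91 \left(\frac{25}{73} - 99\right) = \sqrt{20773 + i \sqrt{78}} - \left(-91\right) \left(- \frac{7202}{73}\right) = \sqrt{20773 + i \sqrt{78}} - \frac{655382}{73} = - \frac{655382}{73} + \sqrt{20773 + i \sqrt{78}}$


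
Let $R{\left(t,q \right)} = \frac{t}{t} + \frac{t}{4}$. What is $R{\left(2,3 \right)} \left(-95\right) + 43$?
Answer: $- \frac{199}{2} \approx -99.5$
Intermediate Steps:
$R{\left(t,q \right)} = 1 + \frac{t}{4}$ ($R{\left(t,q \right)} = 1 + t \frac{1}{4} = 1 + \frac{t}{4}$)
$R{\left(2,3 \right)} \left(-95\right) + 43 = \left(1 + \frac{1}{4} \cdot 2\right) \left(-95\right) + 43 = \left(1 + \frac{1}{2}\right) \left(-95\right) + 43 = \frac{3}{2} \left(-95\right) + 43 = - \frac{285}{2} + 43 = - \frac{199}{2}$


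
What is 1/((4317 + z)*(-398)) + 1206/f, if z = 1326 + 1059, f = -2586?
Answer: -536147027/1149647676 ≈ -0.46636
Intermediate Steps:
z = 2385
1/((4317 + z)*(-398)) + 1206/f = 1/((4317 + 2385)*(-398)) + 1206/(-2586) = -1/398/6702 + 1206*(-1/2586) = (1/6702)*(-1/398) - 201/431 = -1/2667396 - 201/431 = -536147027/1149647676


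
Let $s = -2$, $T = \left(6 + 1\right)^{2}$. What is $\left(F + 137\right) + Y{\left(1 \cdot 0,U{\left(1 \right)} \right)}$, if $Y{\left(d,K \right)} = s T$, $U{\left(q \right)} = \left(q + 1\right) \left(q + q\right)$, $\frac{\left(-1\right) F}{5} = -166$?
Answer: $869$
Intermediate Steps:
$T = 49$ ($T = 7^{2} = 49$)
$F = 830$ ($F = \left(-5\right) \left(-166\right) = 830$)
$U{\left(q \right)} = 2 q \left(1 + q\right)$ ($U{\left(q \right)} = \left(1 + q\right) 2 q = 2 q \left(1 + q\right)$)
$Y{\left(d,K \right)} = -98$ ($Y{\left(d,K \right)} = \left(-2\right) 49 = -98$)
$\left(F + 137\right) + Y{\left(1 \cdot 0,U{\left(1 \right)} \right)} = \left(830 + 137\right) - 98 = 967 - 98 = 869$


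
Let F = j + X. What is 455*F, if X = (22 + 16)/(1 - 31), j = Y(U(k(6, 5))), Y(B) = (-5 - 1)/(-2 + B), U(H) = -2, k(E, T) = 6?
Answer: 637/6 ≈ 106.17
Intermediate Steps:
Y(B) = -6/(-2 + B)
j = 3/2 (j = -6/(-2 - 2) = -6/(-4) = -6*(-1/4) = 3/2 ≈ 1.5000)
X = -19/15 (X = 38/(-30) = 38*(-1/30) = -19/15 ≈ -1.2667)
F = 7/30 (F = 3/2 - 19/15 = 7/30 ≈ 0.23333)
455*F = 455*(7/30) = 637/6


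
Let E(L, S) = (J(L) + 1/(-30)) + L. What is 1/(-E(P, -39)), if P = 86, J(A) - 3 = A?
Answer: -30/5249 ≈ -0.0057154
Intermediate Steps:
J(A) = 3 + A
E(L, S) = 89/30 + 2*L (E(L, S) = ((3 + L) + 1/(-30)) + L = ((3 + L) - 1/30) + L = (89/30 + L) + L = 89/30 + 2*L)
1/(-E(P, -39)) = 1/(-(89/30 + 2*86)) = 1/(-(89/30 + 172)) = 1/(-1*5249/30) = 1/(-5249/30) = -30/5249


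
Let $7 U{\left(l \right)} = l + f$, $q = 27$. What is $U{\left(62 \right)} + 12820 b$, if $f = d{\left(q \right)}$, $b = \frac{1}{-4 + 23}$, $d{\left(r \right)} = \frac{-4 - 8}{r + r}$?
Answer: $\frac{818224}{1197} \approx 683.56$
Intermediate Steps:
$d{\left(r \right)} = - \frac{6}{r}$ ($d{\left(r \right)} = - \frac{12}{2 r} = - 12 \frac{1}{2 r} = - \frac{6}{r}$)
$b = \frac{1}{19} \approx 0.052632$
$f = - \frac{2}{9}$ ($f = - \frac{6}{27} = \left(-6\right) \frac{1}{27} = - \frac{2}{9} \approx -0.22222$)
$U{\left(l \right)} = - \frac{2}{63} + \frac{l}{7}$ ($U{\left(l \right)} = \frac{l - \frac{2}{9}}{7} = \frac{- \frac{2}{9} + l}{7} = - \frac{2}{63} + \frac{l}{7}$)
$U{\left(62 \right)} + 12820 b = \left(- \frac{2}{63} + \frac{1}{7} \cdot 62\right) + 12820 \cdot \frac{1}{19} = \left(- \frac{2}{63} + \frac{62}{7}\right) + \frac{12820}{19} = \frac{556}{63} + \frac{12820}{19} = \frac{818224}{1197}$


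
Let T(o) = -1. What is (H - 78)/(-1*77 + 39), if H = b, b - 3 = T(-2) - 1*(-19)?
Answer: 3/2 ≈ 1.5000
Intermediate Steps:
b = 21 (b = 3 + (-1 - 1*(-19)) = 3 + (-1 + 19) = 3 + 18 = 21)
H = 21
(H - 78)/(-1*77 + 39) = (21 - 78)/(-1*77 + 39) = -57/(-77 + 39) = -57/(-38) = -57*(-1/38) = 3/2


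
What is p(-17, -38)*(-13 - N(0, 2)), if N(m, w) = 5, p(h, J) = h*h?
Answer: -5202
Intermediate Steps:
p(h, J) = h**2
p(-17, -38)*(-13 - N(0, 2)) = (-17)**2*(-13 - 1*5) = 289*(-13 - 5) = 289*(-18) = -5202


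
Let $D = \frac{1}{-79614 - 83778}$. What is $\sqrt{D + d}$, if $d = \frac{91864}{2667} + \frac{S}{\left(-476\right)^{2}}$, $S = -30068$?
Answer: $\frac{\sqrt{3269104301773104999}}{308667912} \approx 5.8576$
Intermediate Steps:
$D = - \frac{1}{163392}$ ($D = \frac{1}{-163392} = - \frac{1}{163392} \approx -6.1203 \cdot 10^{-6}$)
$d = \frac{740499511}{21581364}$ ($d = \frac{91864}{2667} - \frac{30068}{\left(-476\right)^{2}} = 91864 \cdot \frac{1}{2667} - \frac{30068}{226576} = \frac{91864}{2667} - \frac{7517}{56644} = \frac{740499511}{21581364} \approx 34.312$)
$\sqrt{D + d} = \sqrt{- \frac{1}{163392} + \frac{740499511}{21581364}} = \sqrt{\frac{10082639543329}{293851852224}} = \frac{\sqrt{3269104301773104999}}{308667912}$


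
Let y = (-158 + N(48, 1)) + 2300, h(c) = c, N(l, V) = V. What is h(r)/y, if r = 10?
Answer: 10/2143 ≈ 0.0046664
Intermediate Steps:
y = 2143 (y = (-158 + 1) + 2300 = -157 + 2300 = 2143)
h(r)/y = 10/2143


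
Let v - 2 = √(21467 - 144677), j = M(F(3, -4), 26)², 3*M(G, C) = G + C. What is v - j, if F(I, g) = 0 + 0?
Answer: -658/9 + 111*I*√10 ≈ -73.111 + 351.01*I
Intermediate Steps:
F(I, g) = 0
M(G, C) = C/3 + G/3 (M(G, C) = (G + C)/3 = (C + G)/3 = C/3 + G/3)
j = 676/9 (j = ((⅓)*26 + (⅓)*0)² = (26/3 + 0)² = (26/3)² = 676/9 ≈ 75.111)
v = 2 + 111*I*√10 (v = 2 + √(21467 - 144677) = 2 + √(-123210) = 2 + 111*I*√10 ≈ 2.0 + 351.01*I)
v - j = (2 + 111*I*√10) - 1*676/9 = (2 + 111*I*√10) - 676/9 = -658/9 + 111*I*√10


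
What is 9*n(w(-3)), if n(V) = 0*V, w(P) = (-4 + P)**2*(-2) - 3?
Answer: 0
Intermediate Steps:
w(P) = -3 - 2*(-4 + P)**2 (w(P) = -2*(-4 + P)**2 - 3 = -3 - 2*(-4 + P)**2)
n(V) = 0
9*n(w(-3)) = 9*0 = 0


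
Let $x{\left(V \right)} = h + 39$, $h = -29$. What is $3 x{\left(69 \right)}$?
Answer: $30$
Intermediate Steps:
$x{\left(V \right)} = 10$ ($x{\left(V \right)} = -29 + 39 = 10$)
$3 x{\left(69 \right)} = 3 \cdot 10 = 30$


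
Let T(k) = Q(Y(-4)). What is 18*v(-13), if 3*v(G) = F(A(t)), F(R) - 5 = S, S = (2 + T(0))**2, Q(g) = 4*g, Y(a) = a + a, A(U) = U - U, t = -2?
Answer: 5430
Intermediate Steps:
A(U) = 0
Y(a) = 2*a
T(k) = -32 (T(k) = 4*(2*(-4)) = 4*(-8) = -32)
S = 900 (S = (2 - 32)**2 = (-30)**2 = 900)
F(R) = 905 (F(R) = 5 + 900 = 905)
v(G) = 905/3 (v(G) = (1/3)*905 = 905/3)
18*v(-13) = 18*(905/3) = 5430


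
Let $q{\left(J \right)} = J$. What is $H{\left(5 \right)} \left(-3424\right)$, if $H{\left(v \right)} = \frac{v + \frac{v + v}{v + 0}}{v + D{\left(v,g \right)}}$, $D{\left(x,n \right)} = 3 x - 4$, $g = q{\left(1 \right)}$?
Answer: $-1498$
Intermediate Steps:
$g = 1$
$D{\left(x,n \right)} = -4 + 3 x$
$H{\left(v \right)} = \frac{2 + v}{-4 + 4 v}$ ($H{\left(v \right)} = \frac{v + \frac{v + v}{v + 0}}{v + \left(-4 + 3 v\right)} = \frac{v + \frac{2 v}{v}}{-4 + 4 v} = \frac{v + 2}{-4 + 4 v} = \frac{2 + v}{-4 + 4 v}$)
$H{\left(5 \right)} \left(-3424\right) = \frac{2 + 5}{4 \left(-1 + 5\right)} \left(-3424\right) = \frac{1}{4} \cdot \frac{1}{4} \cdot 7 \left(-3424\right) = \frac{7}{16} \left(-3424\right) = -1498$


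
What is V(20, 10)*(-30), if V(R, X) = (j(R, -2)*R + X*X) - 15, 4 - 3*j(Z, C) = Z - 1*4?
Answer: -150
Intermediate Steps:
j(Z, C) = 8/3 - Z/3 (j(Z, C) = 4/3 - (Z - 1*4)/3 = 4/3 - (Z - 4)/3 = 4/3 - (-4 + Z)/3 = 4/3 + (4/3 - Z/3) = 8/3 - Z/3)
V(R, X) = -15 + X² + R*(8/3 - R/3) (V(R, X) = ((8/3 - R/3)*R + X*X) - 15 = (R*(8/3 - R/3) + X²) - 15 = (X² + R*(8/3 - R/3)) - 15 = -15 + X² + R*(8/3 - R/3))
V(20, 10)*(-30) = (-15 + 10² - ⅓*20*(-8 + 20))*(-30) = (-15 + 100 - ⅓*20*12)*(-30) = (-15 + 100 - 80)*(-30) = 5*(-30) = -150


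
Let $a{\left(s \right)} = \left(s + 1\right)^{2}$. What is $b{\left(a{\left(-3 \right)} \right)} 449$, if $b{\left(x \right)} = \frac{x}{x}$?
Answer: $449$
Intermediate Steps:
$a{\left(s \right)} = \left(1 + s\right)^{2}$
$b{\left(x \right)} = 1$
$b{\left(a{\left(-3 \right)} \right)} 449 = 1 \cdot 449 = 449$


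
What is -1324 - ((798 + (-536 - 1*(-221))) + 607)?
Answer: -2414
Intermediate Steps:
-1324 - ((798 + (-536 - 1*(-221))) + 607) = -1324 - ((798 + (-536 + 221)) + 607) = -1324 - ((798 - 315) + 607) = -1324 - (483 + 607) = -1324 - 1*1090 = -1324 - 1090 = -2414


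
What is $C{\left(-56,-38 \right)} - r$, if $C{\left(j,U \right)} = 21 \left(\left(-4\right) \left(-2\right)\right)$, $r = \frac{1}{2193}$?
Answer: $\frac{368423}{2193} \approx 168.0$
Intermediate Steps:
$r = \frac{1}{2193} \approx 0.000456$
$C{\left(j,U \right)} = 168$ ($C{\left(j,U \right)} = 21 \cdot 8 = 168$)
$C{\left(-56,-38 \right)} - r = 168 - \frac{1}{2193} = \frac{368423}{2193}$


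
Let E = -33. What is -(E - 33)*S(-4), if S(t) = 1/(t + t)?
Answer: -33/4 ≈ -8.2500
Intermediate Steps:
S(t) = 1/(2*t)
-(E - 33)*S(-4) = -(-33 - 33)*(1/2)/(-4) = -(-66)*(1/2)*(-1/4) = -(-66)*(-1)/8 = -1*33/4 = -33/4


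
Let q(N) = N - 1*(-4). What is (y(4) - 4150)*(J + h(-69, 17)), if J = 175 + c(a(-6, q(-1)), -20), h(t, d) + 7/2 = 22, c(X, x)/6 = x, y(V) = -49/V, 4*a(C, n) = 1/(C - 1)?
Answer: -2447403/8 ≈ -3.0593e+5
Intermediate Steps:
q(N) = 4 + N (q(N) = N + 4 = 4 + N)
a(C, n) = 1/(4*(-1 + C)) (a(C, n) = 1/(4*(C - 1)) = 1/(4*(-1 + C)))
c(X, x) = 6*x
h(t, d) = 37/2 (h(t, d) = -7/2 + 22 = 37/2)
J = 55 (J = 175 + 6*(-20) = 175 - 120 = 55)
(y(4) - 4150)*(J + h(-69, 17)) = (-49/4 - 4150)*(55 + 37/2) = (-49*¼ - 4150)*(147/2) = (-49/4 - 4150)*(147/2) = -16649/4*147/2 = -2447403/8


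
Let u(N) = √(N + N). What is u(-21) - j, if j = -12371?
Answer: 12371 + I*√42 ≈ 12371.0 + 6.4807*I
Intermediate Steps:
u(N) = √2*√N (u(N) = √(2*N) = √2*√N)
u(-21) - j = √2*√(-21) - 1*(-12371) = √2*(I*√21) + 12371 = I*√42 + 12371 = 12371 + I*√42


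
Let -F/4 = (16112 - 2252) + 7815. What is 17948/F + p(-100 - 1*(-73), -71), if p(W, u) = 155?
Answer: 3355138/21675 ≈ 154.79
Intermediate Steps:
F = -86700 (F = -4*((16112 - 2252) + 7815) = -4*(13860 + 7815) = -4*21675 = -86700)
17948/F + p(-100 - 1*(-73), -71) = 17948/(-86700) + 155 = 17948*(-1/86700) + 155 = -4487/21675 + 155 = 3355138/21675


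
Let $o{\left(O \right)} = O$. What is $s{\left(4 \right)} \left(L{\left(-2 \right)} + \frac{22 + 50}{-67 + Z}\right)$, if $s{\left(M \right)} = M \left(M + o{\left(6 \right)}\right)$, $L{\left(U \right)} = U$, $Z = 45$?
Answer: $- \frac{2320}{11} \approx -210.91$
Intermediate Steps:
$s{\left(M \right)} = M \left(6 + M\right)$ ($s{\left(M \right)} = M \left(M + 6\right) = M \left(6 + M\right)$)
$s{\left(4 \right)} \left(L{\left(-2 \right)} + \frac{22 + 50}{-67 + Z}\right) = 4 \left(6 + 4\right) \left(-2 + \frac{22 + 50}{-67 + 45}\right) = 4 \cdot 10 \left(-2 + \frac{72}{-22}\right) = 40 \left(-2 + 72 \left(- \frac{1}{22}\right)\right) = 40 \left(-2 - \frac{36}{11}\right) = 40 \left(- \frac{58}{11}\right) = - \frac{2320}{11}$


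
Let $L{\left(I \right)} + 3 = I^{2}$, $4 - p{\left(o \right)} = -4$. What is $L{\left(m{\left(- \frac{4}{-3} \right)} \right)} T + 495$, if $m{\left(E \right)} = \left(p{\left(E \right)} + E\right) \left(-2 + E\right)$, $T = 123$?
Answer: $\frac{131978}{27} \approx 4888.1$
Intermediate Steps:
$p{\left(o \right)} = 8$ ($p{\left(o \right)} = 4 - -4 = 4 + 4 = 8$)
$m{\left(E \right)} = \left(-2 + E\right) \left(8 + E\right)$ ($m{\left(E \right)} = \left(8 + E\right) \left(-2 + E\right) = \left(-2 + E\right) \left(8 + E\right)$)
$L{\left(I \right)} = -3 + I^{2}$
$L{\left(m{\left(- \frac{4}{-3} \right)} \right)} T + 495 = \left(-3 + \left(-16 + \left(- \frac{4}{-3}\right)^{2} + 6 \left(- \frac{4}{-3}\right)\right)^{2}\right) 123 + 495 = \left(-3 + \left(-16 + \left(\left(-4\right) \left(- \frac{1}{3}\right)\right)^{2} + 6 \left(\left(-4\right) \left(- \frac{1}{3}\right)\right)\right)^{2}\right) 123 + 495 = \left(-3 + \left(-16 + \left(\frac{4}{3}\right)^{2} + 6 \cdot \frac{4}{3}\right)^{2}\right) 123 + 495 = \left(-3 + \left(-16 + \frac{16}{9} + 8\right)^{2}\right) 123 + 495 = \left(-3 + \left(- \frac{56}{9}\right)^{2}\right) 123 + 495 = \left(-3 + \frac{3136}{81}\right) 123 + 495 = \frac{2893}{81} \cdot 123 + 495 = \frac{118613}{27} + 495 = \frac{131978}{27}$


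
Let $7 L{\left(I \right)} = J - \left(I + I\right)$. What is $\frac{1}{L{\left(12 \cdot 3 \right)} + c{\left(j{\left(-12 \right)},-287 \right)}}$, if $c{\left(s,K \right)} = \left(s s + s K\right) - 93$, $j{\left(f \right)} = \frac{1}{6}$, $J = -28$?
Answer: $- \frac{252}{39083} \approx -0.0064478$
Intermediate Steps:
$j{\left(f \right)} = \frac{1}{6}$
$L{\left(I \right)} = -4 - \frac{2 I}{7}$ ($L{\left(I \right)} = \frac{-28 - \left(I + I\right)}{7} = \frac{-28 - 2 I}{7} = -4 - \frac{2 I}{7}$)
$c{\left(s,K \right)} = -93 + s^{2} + K s$ ($c{\left(s,K \right)} = \left(s^{2} + K s\right) - 93 = -93 + s^{2} + K s$)
$\frac{1}{L{\left(12 \cdot 3 \right)} + c{\left(j{\left(-12 \right)},-287 \right)}} = \frac{1}{\left(-4 - \frac{2 \cdot 12 \cdot 3}{7}\right) - \left(\frac{845}{6} - \frac{1}{36}\right)} = \frac{1}{\left(-4 - \frac{72}{7}\right) - \frac{5069}{36}} = \frac{1}{- \frac{100}{7} - \frac{5069}{36}} = \frac{1}{- \frac{39083}{252}} = - \frac{252}{39083}$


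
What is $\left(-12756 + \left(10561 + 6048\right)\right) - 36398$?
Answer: $-32545$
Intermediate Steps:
$\left(-12756 + \left(10561 + 6048\right)\right) - 36398 = \left(-12756 + 16609\right) - 36398 = 3853 - 36398 = -32545$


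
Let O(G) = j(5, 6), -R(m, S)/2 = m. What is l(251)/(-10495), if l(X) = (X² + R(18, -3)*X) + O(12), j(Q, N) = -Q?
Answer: -10792/2099 ≈ -5.1415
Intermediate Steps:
R(m, S) = -2*m
O(G) = -5 (O(G) = -1*5 = -5)
l(X) = -5 + X² - 36*X (l(X) = (X² + (-2*18)*X) - 5 = (X² - 36*X) - 5 = -5 + X² - 36*X)
l(251)/(-10495) = (-5 + 251² - 36*251)/(-10495) = (-5 + 63001 - 9036)*(-1/10495) = 53960*(-1/10495) = -10792/2099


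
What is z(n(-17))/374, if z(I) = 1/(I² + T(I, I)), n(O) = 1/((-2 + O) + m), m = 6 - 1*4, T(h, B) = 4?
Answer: 17/25454 ≈ 0.00066787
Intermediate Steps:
m = 2 (m = 6 - 4 = 2)
n(O) = 1/O (n(O) = 1/((-2 + O) + 2) = 1/O)
z(I) = 1/(4 + I²) (z(I) = 1/(I² + 4) = 1/(4 + I²))
z(n(-17))/374 = 1/((4 + (1/(-17))²)*374) = (1/374)/(4 + (-1/17)²) = (1/374)/(4 + 1/289) = (1/374)/(1157/289) = (289/1157)*(1/374) = 17/25454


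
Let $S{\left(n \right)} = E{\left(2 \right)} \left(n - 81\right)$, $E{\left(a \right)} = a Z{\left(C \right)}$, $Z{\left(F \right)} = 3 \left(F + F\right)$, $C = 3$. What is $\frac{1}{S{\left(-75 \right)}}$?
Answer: $- \frac{1}{5616} \approx -0.00017806$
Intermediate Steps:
$Z{\left(F \right)} = 6 F$ ($Z{\left(F \right)} = 3 \cdot 2 F = 6 F$)
$E{\left(a \right)} = 18 a$ ($E{\left(a \right)} = a 6 \cdot 3 = a 18 = 18 a$)
$S{\left(n \right)} = -2916 + 36 n$ ($S{\left(n \right)} = 18 \cdot 2 \left(n - 81\right) = 36 \left(-81 + n\right) = -2916 + 36 n$)
$\frac{1}{S{\left(-75 \right)}} = \frac{1}{-2916 + 36 \left(-75\right)} = \frac{1}{-2916 - 2700} = \frac{1}{-5616} = - \frac{1}{5616}$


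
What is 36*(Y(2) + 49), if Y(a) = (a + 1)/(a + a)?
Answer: 1791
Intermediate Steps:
Y(a) = (1 + a)/(2*a) (Y(a) = (1 + a)/((2*a)) = (1 + a)*(1/(2*a)) = (1 + a)/(2*a))
36*(Y(2) + 49) = 36*((½)*(1 + 2)/2 + 49) = 36*((½)*(½)*3 + 49) = 36*(¾ + 49) = 36*(199/4) = 1791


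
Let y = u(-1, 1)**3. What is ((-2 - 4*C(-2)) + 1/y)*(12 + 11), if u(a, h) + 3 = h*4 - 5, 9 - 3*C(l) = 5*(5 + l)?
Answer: 8809/64 ≈ 137.64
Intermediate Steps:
C(l) = -16/3 - 5*l/3 (C(l) = 3 - 5*(5 + l)/3 = 3 - (25 + 5*l)/3 = 3 + (-25/3 - 5*l/3) = -16/3 - 5*l/3)
u(a, h) = -8 + 4*h (u(a, h) = -3 + (h*4 - 5) = -3 + (4*h - 5) = -3 + (-5 + 4*h) = -8 + 4*h)
y = -64 (y = (-8 + 4*1)**3 = (-8 + 4)**3 = (-4)**3 = -64)
((-2 - 4*C(-2)) + 1/y)*(12 + 11) = ((-2 - 4*(-16/3 - 5/3*(-2))) + 1/(-64))*(12 + 11) = ((-2 - 4*(-16/3 + 10/3)) - 1/64)*23 = ((-2 - 4*(-2)) - 1/64)*23 = ((-2 + 8) - 1/64)*23 = (6 - 1/64)*23 = (383/64)*23 = 8809/64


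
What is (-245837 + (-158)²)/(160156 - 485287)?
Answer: 220873/325131 ≈ 0.67934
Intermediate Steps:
(-245837 + (-158)²)/(160156 - 485287) = (-245837 + 24964)/(-325131) = -220873*(-1/325131) = 220873/325131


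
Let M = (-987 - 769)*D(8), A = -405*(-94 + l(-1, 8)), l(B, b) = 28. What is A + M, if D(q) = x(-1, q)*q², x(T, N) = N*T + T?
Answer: 1038186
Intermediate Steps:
x(T, N) = T + N*T
D(q) = q²*(-1 - q) (D(q) = (-(1 + q))*q² = (-1 - q)*q² = q²*(-1 - q))
A = 26730 (A = -405*(-94 + 28) = -405*(-66) = 26730)
M = 1011456 (M = (-987 - 769)*(8²*(-1 - 1*8)) = -112384*(-1 - 8) = -112384*(-9) = -1756*(-576) = 1011456)
A + M = 26730 + 1011456 = 1038186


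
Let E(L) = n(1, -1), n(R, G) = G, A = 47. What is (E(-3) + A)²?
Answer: 2116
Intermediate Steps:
E(L) = -1
(E(-3) + A)² = (-1 + 47)² = 46² = 2116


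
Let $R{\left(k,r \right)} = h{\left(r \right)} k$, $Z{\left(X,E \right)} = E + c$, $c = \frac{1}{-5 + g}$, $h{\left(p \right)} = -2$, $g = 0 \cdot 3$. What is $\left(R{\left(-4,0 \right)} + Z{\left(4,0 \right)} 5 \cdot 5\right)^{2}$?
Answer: $9$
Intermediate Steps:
$g = 0$
$c = - \frac{1}{5}$ ($c = \frac{1}{-5 + 0} = \frac{1}{-5} = - \frac{1}{5} \approx -0.2$)
$Z{\left(X,E \right)} = - \frac{1}{5} + E$ ($Z{\left(X,E \right)} = E - \frac{1}{5} = - \frac{1}{5} + E$)
$R{\left(k,r \right)} = - 2 k$
$\left(R{\left(-4,0 \right)} + Z{\left(4,0 \right)} 5 \cdot 5\right)^{2} = \left(\left(-2\right) \left(-4\right) + \left(- \frac{1}{5} + 0\right) 5 \cdot 5\right)^{2} = \left(8 + \left(- \frac{1}{5}\right) 5 \cdot 5\right)^{2} = \left(8 - 5\right)^{2} = 3^{2} = 9$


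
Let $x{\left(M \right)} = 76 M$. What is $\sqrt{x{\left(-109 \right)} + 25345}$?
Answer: $11 \sqrt{141} \approx 130.62$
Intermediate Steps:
$\sqrt{x{\left(-109 \right)} + 25345} = \sqrt{76 \left(-109\right) + 25345} = \sqrt{-8284 + 25345} = \sqrt{17061} = 11 \sqrt{141}$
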